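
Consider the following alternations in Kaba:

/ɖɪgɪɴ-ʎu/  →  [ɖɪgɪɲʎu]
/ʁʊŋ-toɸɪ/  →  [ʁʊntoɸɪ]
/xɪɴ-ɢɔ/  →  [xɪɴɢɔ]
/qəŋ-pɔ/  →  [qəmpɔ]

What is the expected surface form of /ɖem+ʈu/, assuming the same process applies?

[ɖeɳʈu]

The data show regressive place assimilation: /ɴ/ → [ɲ] before /ʎ/; /ŋ/ → [n] before /t/; /ŋ/ → [m] before /p/. In each pair only place changes, matching the following consonant, while manner and voice stay constant.
Nothing changes in [xɪɴɢɔ]: there the adjacent consonants already agree in place (/ɴ/ and /ɢ/ are both uvular), so this form is consistent with the same rule.
The rule targets /m/ (voiced bilabial nasal), which sits before the trigger /ʈ/ (retroflex).
Changing only its place to retroflex gives [ɳ] — the voiced retroflex nasal.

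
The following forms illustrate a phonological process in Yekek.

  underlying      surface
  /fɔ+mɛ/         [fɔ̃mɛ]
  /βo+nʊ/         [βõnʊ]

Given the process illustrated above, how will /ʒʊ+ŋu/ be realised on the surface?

The data show regressive nasality assimilation (vowel nasalisation): /ɔ/ → [ɔ̃] before /m/; /o/ → [õ] before /n/ — a vowel is nasalised by an immediately following nasal consonant.
The vowel /ʊ/ is adjacent to the following nasal /ŋ/, so it acquires [+nasal] and surfaces as [ʊ̃].

[ʒʊ̃ŋu]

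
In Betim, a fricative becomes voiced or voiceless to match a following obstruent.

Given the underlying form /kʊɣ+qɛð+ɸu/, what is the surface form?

[kʊxqɛθɸu]

/ɣ/ is a voiced velar fricative. The following trigger /q/ is voiceless, so /ɣ/ must become voiceless as well.
Changing only its voicing to voiceless gives [x] — the voiceless velar fricative.
At the second juncture, /ð/ likewise becomes [θ] adjacent to /ɸ/.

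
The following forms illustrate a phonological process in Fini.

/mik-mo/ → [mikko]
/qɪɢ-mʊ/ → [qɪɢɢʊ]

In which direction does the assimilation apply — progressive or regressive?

progressive

The segment that alternates is /m/, which surfaces as [k] when adjacent to /k/.
The output [k] is identical to the trigger /k/ — every feature (place, manner, voicing) has been copied — so this is total assimilation.
The other form behaves the same way: /m/ → [ɢ] after /ɢ/ — in each case the output is a copy of the preceding consonant.
Since the segment that changes follows the conditioning segment, the assimilation is progressive.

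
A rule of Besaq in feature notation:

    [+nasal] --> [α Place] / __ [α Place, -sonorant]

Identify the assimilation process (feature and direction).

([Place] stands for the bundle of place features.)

regressive place assimilation

The rule copies the place features (abbreviated [Place]) from the environment onto the target, so the assimilating feature is place.
The conditioning segment sits to the right of the focus bar, meaning the trigger follows the segment that changes — regressive assimilation.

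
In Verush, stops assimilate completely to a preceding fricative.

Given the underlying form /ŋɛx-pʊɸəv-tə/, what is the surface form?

/p/ is the segment targeted by the rule; it sits immediately after /x/, so it assimilates completely and surfaces as [x].
At the second juncture, /t/ likewise becomes [v] adjacent to /v/.

[ŋɛxxʊɸəvvə]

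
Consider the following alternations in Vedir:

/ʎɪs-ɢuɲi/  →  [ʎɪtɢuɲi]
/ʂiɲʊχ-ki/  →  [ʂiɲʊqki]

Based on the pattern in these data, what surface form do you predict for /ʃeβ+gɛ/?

The data show regressive manner assimilation: /s/ → [t] before /ɢ/; /χ/ → [q] before /k/. In each pair only manner changes, matching the following consonant, while place and voice stay constant.
/β/ is a voiced bilabial fricative. The following trigger /g/ is a stop, so /β/ must become a stop as well.
The voiced bilabial stop is [b], so /β/ → [b].

[ʃebgɛ]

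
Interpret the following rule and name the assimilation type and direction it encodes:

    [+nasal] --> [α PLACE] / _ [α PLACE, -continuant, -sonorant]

The shared variable α links the value of the place features (abbreviated [PLACE]) on the target to the same value on the neighbouring segment, so place is the feature that assimilates.
Since the environment is written after the underscore, the trigger follows the target; the direction is regressive.

regressive place assimilation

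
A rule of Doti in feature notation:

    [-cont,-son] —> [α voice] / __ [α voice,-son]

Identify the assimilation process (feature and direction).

The rule copies [voice] from the environment onto the target, so the assimilating feature is voicing.
Since the environment is written after the underscore, the trigger follows the target; the direction is regressive.

regressive voicing assimilation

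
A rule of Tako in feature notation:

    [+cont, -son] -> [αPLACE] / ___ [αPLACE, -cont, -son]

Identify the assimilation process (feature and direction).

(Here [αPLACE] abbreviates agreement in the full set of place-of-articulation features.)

regressive place assimilation

The rule copies the place features (abbreviated [PLACE]) from the environment onto the target, so the assimilating feature is place.
The conditioning segment sits to the right of the focus bar, meaning the trigger follows the segment that changes — regressive assimilation.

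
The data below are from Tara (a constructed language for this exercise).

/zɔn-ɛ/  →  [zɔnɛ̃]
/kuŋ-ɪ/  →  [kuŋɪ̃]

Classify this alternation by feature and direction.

The vowel /ɛ/ surfaces as nasalised [ɛ̃] next to the preceding nasal /n/ — it has acquired the [+nasal] feature of its neighbour.
Likewise in the remaining data: /ɪ/ → [ɪ̃] after /ŋ/ — each time a vowel is nasalised next to a preceding nasal.
Because the conditioning nasal is to the left of the vowel that changes, the process is progressive (perseverative).

progressive nasality assimilation (vowel nasalisation)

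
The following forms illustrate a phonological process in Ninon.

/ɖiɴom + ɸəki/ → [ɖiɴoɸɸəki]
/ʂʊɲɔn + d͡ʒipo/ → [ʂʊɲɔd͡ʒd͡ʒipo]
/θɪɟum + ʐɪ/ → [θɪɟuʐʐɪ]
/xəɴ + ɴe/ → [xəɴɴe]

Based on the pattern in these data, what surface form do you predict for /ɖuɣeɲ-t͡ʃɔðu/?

[ɖuɣet͡ʃt͡ʃɔðu]

The data show regressive total assimilation (/m/ → [ɸ] before /ɸ/; /n/ → [d͡ʒ] before /d͡ʒ/; /m/ → [ʐ] before /ʐ/): in every case the target segment becomes identical to its following neighbour, copying more than a single feature.
In [xəɴɴe] the two consonants at the boundary are already identical (/ɴ/ + /ɴ/), so the rule applies vacuously and nothing changes.
/ɲ/ is the segment targeted by the rule; it sits immediately before /t͡ʃ/, so it assimilates completely and surfaces as [t͡ʃ].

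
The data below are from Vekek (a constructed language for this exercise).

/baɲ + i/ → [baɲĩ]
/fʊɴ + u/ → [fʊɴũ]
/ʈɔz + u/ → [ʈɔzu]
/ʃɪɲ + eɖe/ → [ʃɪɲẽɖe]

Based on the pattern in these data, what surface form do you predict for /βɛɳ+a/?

The data show progressive nasality assimilation (vowel nasalisation): /i/ → [ĩ] after /ɲ/; /u/ → [ũ] after /ɴ/; /e/ → [ẽ] after /ɲ/ — a vowel is nasalised by an immediately preceding nasal consonant.
No change occurs in [ʈɔzu] because the vowel at the boundary is adjacent to an oral consonant, not a nasal (/u/ next to /z/).
/a/ sits next to the nasal /ɳ/ and is therefore nasalised to [ã].

[βɛɳã]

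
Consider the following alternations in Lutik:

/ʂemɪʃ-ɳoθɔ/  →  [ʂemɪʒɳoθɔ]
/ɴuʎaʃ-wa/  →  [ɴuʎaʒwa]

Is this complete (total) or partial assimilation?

The segment that alternates is /ʃ/, which surfaces as [ʒ] when adjacent to /ɳ/.
The change voiceless → voiced matches the voicing of the following /ɳ/, identifying this as voicing assimilation.
Place and manner are unchanged, so the assimilation is partial, not total.
The other alternating form patterns the same way: /ʃ/ → [ʒ] before /w/ (voiceless → voiced, matching voiced) — only voicing changes, and always toward the following segment.

partial assimilation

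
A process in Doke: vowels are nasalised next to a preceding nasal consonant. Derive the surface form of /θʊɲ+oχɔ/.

[θʊɲõχɔ]

The vowel /o/ is adjacent to the preceding nasal /ɲ/, so it acquires [+nasal] and surfaces as [õ].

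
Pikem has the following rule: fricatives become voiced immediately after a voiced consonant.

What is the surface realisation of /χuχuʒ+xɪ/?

[χuχuʒɣɪ]

The rule targets /x/ (voiceless velar fricative), which sits after the trigger /ʒ/ (voiced).
The voiced velar fricative is [ɣ], so /x/ → [ɣ].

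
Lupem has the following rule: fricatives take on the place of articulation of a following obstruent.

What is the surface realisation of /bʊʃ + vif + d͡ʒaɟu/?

[bʊfviʃd͡ʒaɟu]

The rule targets /ʃ/ (voiceless postalveolar fricative), which sits before the trigger /v/ (labiodental).
The voiceless labiodental fricative is [f], so /ʃ/ → [f].
At the second juncture, /f/ likewise becomes [ʃ] adjacent to /d͡ʒ/.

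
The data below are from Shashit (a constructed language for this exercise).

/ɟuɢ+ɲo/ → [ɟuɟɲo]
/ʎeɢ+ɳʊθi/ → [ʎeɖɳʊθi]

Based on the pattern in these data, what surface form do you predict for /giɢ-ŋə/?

The data show regressive place assimilation: /ɢ/ → [ɟ] before /ɲ/; /ɢ/ → [ɖ] before /ɳ/. In each pair only place changes, matching the following consonant, while manner and voice stay constant.
The rule targets /ɢ/ (voiced uvular stop), which sits before the trigger /ŋ/ (velar).
Changing only its place to velar gives [g] — the voiced velar stop.

[gigŋə]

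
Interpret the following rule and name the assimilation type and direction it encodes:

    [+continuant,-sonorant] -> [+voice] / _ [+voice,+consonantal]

regressive voicing assimilation

The target ([+continuant,-sonorant], fricatives) acquires [+voice] next to a voiced consonant ([+voice,+consonantal]) — it takes on the voicing of its neighbour, so the feature that spreads is voicing.
The conditioning segment sits to the right of the focus bar, meaning the trigger follows the segment that changes — regressive assimilation.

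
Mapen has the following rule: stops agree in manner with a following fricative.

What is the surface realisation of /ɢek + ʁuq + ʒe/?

[ɢexʁuχʒe]

The rule targets /k/ (voiceless velar stop), which sits before the trigger /ʁ/ (fricative).
A voiceless velar fricative is [x], so the surface segment is [x].
At the second juncture, /q/ likewise becomes [χ] adjacent to /ʒ/.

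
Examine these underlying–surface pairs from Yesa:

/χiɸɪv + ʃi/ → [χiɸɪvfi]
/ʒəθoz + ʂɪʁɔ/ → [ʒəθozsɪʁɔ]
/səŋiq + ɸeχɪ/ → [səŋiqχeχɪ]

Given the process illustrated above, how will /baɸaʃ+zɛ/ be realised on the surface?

[baɸaʃʒɛ]

The data show progressive place assimilation: /ʃ/ → [f] after /v/; /ʂ/ → [s] after /z/; /ɸ/ → [χ] after /q/. In each pair only place changes, matching the preceding consonant, while manner and voice stay constant.
The rule targets /z/ (voiced alveolar fricative), which sits after the trigger /ʃ/ (postalveolar).
A voiced postalveolar fricative is [ʒ], so the surface segment is [ʒ].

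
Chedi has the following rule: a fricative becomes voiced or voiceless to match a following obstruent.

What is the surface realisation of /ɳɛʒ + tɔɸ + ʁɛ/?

The rule targets /ʒ/ (voiced postalveolar fricative), which sits before the trigger /t/ (voiceless).
The voiceless postalveolar fricative is [ʃ], so /ʒ/ → [ʃ].
The same rule applies at the second boundary: /ɸ/ → [β] next to /ʁ/.

[ɳɛʃtɔβʁɛ]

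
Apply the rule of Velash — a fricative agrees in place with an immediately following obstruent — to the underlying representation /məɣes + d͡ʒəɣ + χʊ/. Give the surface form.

[məɣeʃd͡ʒəʁχʊ]

/s/ is a voiceless alveolar fricative. The following trigger /d͡ʒ/ is postalveolar, so /s/ must become postalveolar as well.
Changing only its place to postalveolar gives [ʃ] — the voiceless postalveolar fricative.
At the second juncture, /ɣ/ likewise becomes [ʁ] adjacent to /χ/.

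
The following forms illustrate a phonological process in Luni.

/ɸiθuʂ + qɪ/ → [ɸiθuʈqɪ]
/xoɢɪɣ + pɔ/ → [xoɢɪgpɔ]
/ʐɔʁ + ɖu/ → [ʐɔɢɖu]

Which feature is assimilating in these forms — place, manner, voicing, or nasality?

manner

Underlying /ʂ/ is realised as [ʈ] next to /q/; /q/ itself does not change.
/ʂ/ is a fricative while /q/ is a stop; the output [ʈ] is a stop, matching the trigger — so the feature that spreads is manner.
Checking the remaining alternations: /ɣ/ → [g] before /p/ (fricative → stop, matching a stop); /ʁ/ → [ɢ] before /ɖ/ (fricative → stop, matching a stop) — only manner changes, and always toward the following segment.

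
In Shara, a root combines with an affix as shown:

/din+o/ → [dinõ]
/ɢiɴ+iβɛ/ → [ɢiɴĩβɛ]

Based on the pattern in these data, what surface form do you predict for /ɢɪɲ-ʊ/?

The data show progressive nasality assimilation (vowel nasalisation): /o/ → [õ] after /n/; /i/ → [ĩ] after /ɴ/ — a vowel is nasalised by an immediately preceding nasal consonant.
/ʊ/ sits next to the nasal /ɲ/ and is therefore nasalised to [ʊ̃].

[ɢɪɲʊ̃]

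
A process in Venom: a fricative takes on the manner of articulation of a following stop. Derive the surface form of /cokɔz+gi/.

The rule targets /z/ (voiced alveolar fricative), which sits before the trigger /g/ (stop).
The voiced alveolar stop is [d], so /z/ → [d].

[cokɔdgi]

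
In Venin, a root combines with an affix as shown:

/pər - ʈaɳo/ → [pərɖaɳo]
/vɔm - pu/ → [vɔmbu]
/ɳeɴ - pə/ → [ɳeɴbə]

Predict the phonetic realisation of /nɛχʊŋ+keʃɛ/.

The data show progressive voicing assimilation: /ʈ/ → [ɖ] after /r/; /p/ → [b] after /m/; /p/ → [b] after /ɴ/. In each pair only voicing changes, matching the preceding consonant, while place and manner stay constant.
The rule targets /k/ (voiceless velar stop), which sits after the trigger /ŋ/ (voiced).
Changing only its voicing to voiced gives [g] — the voiced velar stop.

[nɛχʊŋgeʃɛ]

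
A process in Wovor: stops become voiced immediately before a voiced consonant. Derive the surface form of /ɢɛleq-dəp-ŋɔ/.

[ɢɛleɢdəbŋɔ]

The rule targets /q/ (voiceless uvular stop), which sits before the trigger /d/ (voiced).
Changing only its voicing to voiced gives [ɢ] — the voiced uvular stop.
The same rule applies at the second boundary: /p/ → [b] next to /ŋ/.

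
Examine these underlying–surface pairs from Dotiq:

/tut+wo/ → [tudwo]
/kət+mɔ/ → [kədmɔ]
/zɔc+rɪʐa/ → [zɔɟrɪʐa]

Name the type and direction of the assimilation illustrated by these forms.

Comparing underlying and surface forms, /t/ → [d] is the alternation; the neighbouring /w/ is constant.
The change voiceless → voiced matches the voicing of the following /w/, identifying this as voicing assimilation.
Place and manner are unchanged, so the assimilation is partial, not total.
The same holds elsewhere in the data: /t/ → [d] before /m/ (voiceless → voiced, matching voiced); /c/ → [ɟ] before /r/ (voiceless → voiced, matching voiced) — only voicing changes, and always toward the following segment.
The trigger is the following segment, so the direction is regressive (anticipatory).

regressive voicing assimilation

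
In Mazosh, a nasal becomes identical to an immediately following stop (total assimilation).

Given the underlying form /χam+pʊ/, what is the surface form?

[χappʊ]

/m/ is the segment targeted by the rule; it sits immediately before /p/, so it assimilates completely and surfaces as [p].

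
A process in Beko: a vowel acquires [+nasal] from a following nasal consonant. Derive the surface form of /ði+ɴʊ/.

The vowel /i/ is adjacent to the following nasal /ɴ/, so it acquires [+nasal] and surfaces as [ĩ].

[ðĩɴʊ]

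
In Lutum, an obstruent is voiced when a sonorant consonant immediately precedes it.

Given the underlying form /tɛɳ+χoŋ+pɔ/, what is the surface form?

[tɛɳʁoŋbɔ]

/χ/ is a voiceless uvular fricative. The preceding trigger /ɳ/ is voiced, so /χ/ must become voiced as well.
Changing only its voicing to voiced gives [ʁ] — the voiced uvular fricative.
The same rule applies at the second boundary: /p/ → [b] next to /ŋ/.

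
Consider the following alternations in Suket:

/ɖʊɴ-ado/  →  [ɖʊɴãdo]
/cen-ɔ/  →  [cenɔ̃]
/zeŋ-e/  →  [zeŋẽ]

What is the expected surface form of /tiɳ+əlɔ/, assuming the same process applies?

[tiɳə̃lɔ]

The data show progressive nasality assimilation (vowel nasalisation): /a/ → [ã] after /ɴ/; /ɔ/ → [ɔ̃] after /n/; /e/ → [ẽ] after /ŋ/ — a vowel is nasalised by an immediately preceding nasal consonant.
The vowel /ə/ is adjacent to the preceding nasal /ɳ/, so it acquires [+nasal] and surfaces as [ə̃].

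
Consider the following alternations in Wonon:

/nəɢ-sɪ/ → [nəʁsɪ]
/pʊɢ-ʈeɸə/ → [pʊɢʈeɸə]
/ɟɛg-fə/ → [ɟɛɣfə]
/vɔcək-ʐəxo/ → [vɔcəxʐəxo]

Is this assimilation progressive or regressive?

regressive

Underlying /ɢ/ is realised as [ʁ] next to /s/; /s/ itself does not change.
The change stop → fricative matches the manner of the following /s/, identifying this as manner assimilation.
Checking the remaining alternations: /g/ → [ɣ] before /f/ (stop → fricative, matching a fricative); /k/ → [x] before /ʐ/ (stop → fricative, matching a fricative) — only manner changes, and always toward the following segment.
No alternation appears in [pʊɢʈeɸə]: there the adjacent consonants already agree in manner (/ɢ/ and /ʈ/ are both stops), so this form is consistent with the same rule.
The trigger is the following segment, so the direction is regressive (anticipatory).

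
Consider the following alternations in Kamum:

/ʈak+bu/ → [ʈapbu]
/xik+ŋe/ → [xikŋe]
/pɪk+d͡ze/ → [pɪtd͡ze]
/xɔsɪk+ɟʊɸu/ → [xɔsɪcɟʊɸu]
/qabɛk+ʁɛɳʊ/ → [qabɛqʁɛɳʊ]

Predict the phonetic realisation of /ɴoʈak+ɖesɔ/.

The data show regressive place assimilation: /k/ → [p] before /b/; /k/ → [t] before /d͡z/; /k/ → [c] before /ɟ/; /k/ → [q] before /ʁ/. In each pair only place changes, matching the following consonant, while manner and voice stay constant.
Nothing changes in [xikŋe]: there the adjacent consonants already agree in place (/k/ and /ŋ/ are both velar), so this form is consistent with the same rule.
/k/ is a voiceless velar stop. The following trigger /ɖ/ is retroflex, so /k/ must become retroflex as well.
The voiceless retroflex stop is [ʈ], so /k/ → [ʈ].

[ɴoʈaʈɖesɔ]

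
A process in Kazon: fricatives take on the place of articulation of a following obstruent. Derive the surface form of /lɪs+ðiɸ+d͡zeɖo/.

[lɪθðisd͡zeɖo]

The rule targets /s/ (voiceless alveolar fricative), which sits before the trigger /ð/ (dental).
The voiceless dental fricative is [θ], so /s/ → [θ].
At the second juncture, /ɸ/ likewise becomes [s] adjacent to /d͡z/.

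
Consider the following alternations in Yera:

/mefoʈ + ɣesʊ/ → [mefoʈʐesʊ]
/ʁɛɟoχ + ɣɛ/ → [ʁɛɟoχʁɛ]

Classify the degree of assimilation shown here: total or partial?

The segment that alternates is /ɣ/, which surfaces as [ʐ] when adjacent to /ʈ/.
/ɣ/ is velar while /ʈ/ is retroflex; the output [ʐ] is retroflex, matching the trigger — so the feature that spreads is place.
Manner and voice are unchanged, so the assimilation is partial, not total.
The other alternating form patterns the same way: /ɣ/ → [ʁ] after /χ/ (velar → uvular, matching uvular) — only place changes, and always toward the preceding segment.

partial assimilation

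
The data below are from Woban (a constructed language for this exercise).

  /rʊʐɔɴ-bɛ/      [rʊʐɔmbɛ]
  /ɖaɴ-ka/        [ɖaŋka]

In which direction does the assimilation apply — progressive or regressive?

regressive

The segment that alternates is /ɴ/, which surfaces as [m] when adjacent to /b/.
The change uvular → bilabial matches the place of the following /b/, identifying this as place assimilation.
The same holds elsewhere in the data: /ɴ/ → [ŋ] before /k/ (uvular → velar, matching velar) — only place changes, and always toward the following segment.
The trigger is the following segment, so the direction is regressive (anticipatory).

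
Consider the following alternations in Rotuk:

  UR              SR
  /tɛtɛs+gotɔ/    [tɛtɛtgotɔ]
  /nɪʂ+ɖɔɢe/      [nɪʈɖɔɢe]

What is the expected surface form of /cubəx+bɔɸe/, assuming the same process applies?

[cubəkbɔɸe]

The data show regressive manner assimilation: /s/ → [t] before /g/; /ʂ/ → [ʈ] before /ɖ/. In each pair only manner changes, matching the following consonant, while place and voice stay constant.
The rule targets /x/ (voiceless velar fricative), which sits before the trigger /b/ (stop).
A voiceless velar stop is [k], so the surface segment is [k].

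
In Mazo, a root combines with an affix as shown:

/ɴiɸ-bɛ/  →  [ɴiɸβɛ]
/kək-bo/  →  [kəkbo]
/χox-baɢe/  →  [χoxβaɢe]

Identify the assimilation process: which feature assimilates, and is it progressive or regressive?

Comparing underlying and surface forms, /b/ → [β] is the alternation; the neighbouring /ɸ/ is constant.
/b/ is a stop while /ɸ/ is a fricative; the output [β] is a fricative, matching the trigger — so the feature that spreads is manner.
Place and voice are unchanged, so the assimilation is partial, not total.
The other alternating form patterns the same way: /b/ → [β] after /x/ (stop → fricative, matching a fricative) — only manner changes, and always toward the preceding segment.
Nothing changes in [kəkbo]: there the adjacent consonants already agree in manner (/b/ and /k/ are both stops), so this form is consistent with the same rule.
The trigger is the preceding segment, so the direction is progressive (perseverative).

progressive manner assimilation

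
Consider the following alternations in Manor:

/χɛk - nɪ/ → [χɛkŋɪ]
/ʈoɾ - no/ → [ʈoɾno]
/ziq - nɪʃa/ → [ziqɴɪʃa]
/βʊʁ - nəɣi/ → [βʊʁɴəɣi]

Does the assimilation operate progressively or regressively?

Underlying /n/ is realised as [ŋ] next to /k/; /k/ itself does not change.
The change alveolar → velar matches the place of the preceding /k/, identifying this as place assimilation.
The same holds elsewhere in the data: /n/ → [ɴ] after /q/ (alveolar → uvular, matching uvular); /n/ → [ɴ] after /ʁ/ (alveolar → uvular, matching uvular) — only place changes, and always toward the preceding segment.
Nothing changes in [ʈoɾno]: there the adjacent consonants already agree in place (/n/ and /ɾ/ are both alveolar), so this form is consistent with the same rule.
The trigger is the preceding segment, so the direction is progressive (perseverative).

progressive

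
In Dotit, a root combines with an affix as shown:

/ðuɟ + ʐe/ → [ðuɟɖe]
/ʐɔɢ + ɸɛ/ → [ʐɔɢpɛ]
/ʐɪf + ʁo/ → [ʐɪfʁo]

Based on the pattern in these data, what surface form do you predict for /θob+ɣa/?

The data show progressive manner assimilation: /ʐ/ → [ɖ] after /ɟ/; /ɸ/ → [p] after /ɢ/. In each pair only manner changes, matching the preceding consonant, while place and voice stay constant.
Nothing changes in [ʐɪfʁo]: there the adjacent consonants already agree in manner (/ʁ/ and /f/ are both fricatives), so this form is consistent with the same rule.
The rule targets /ɣ/ (voiced velar fricative), which sits after the trigger /b/ (stop).
The voiced velar stop is [g], so /ɣ/ → [g].

[θobga]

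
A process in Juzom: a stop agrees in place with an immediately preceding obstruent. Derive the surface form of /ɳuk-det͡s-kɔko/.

The rule targets /d/ (voiced alveolar stop), which sits after the trigger /k/ (velar).
Changing only its place to velar gives [g] — the voiced velar stop.
The same rule applies at the second boundary: /k/ → [t] next to /t͡s/.

[ɳukget͡stɔko]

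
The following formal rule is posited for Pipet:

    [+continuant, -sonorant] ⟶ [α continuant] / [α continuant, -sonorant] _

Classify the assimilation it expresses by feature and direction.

progressive manner assimilation

The rule copies [continuant] (continuancy) from the environment onto the target fricatives; since [±continuant] encodes the stop/fricative manner contrast, the assimilating dimension is manner.
Since the environment is written before the underscore, the trigger precedes the target; the direction is progressive.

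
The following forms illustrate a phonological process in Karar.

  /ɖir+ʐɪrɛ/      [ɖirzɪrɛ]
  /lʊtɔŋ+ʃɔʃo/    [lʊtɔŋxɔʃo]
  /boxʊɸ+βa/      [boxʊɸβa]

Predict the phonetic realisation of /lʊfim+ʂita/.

[lʊfimɸita]

The data show progressive place assimilation: /ʐ/ → [z] after /r/; /ʃ/ → [x] after /ŋ/. In each pair only place changes, matching the preceding consonant, while manner and voice stay constant.
Nothing changes in [boxʊɸβa]: there the adjacent consonants already agree in place (/β/ and /ɸ/ are both bilabial), so this form is consistent with the same rule.
The rule targets /ʂ/ (voiceless retroflex fricative), which sits after the trigger /m/ (bilabial).
A voiceless bilabial fricative is [ɸ], so the surface segment is [ɸ].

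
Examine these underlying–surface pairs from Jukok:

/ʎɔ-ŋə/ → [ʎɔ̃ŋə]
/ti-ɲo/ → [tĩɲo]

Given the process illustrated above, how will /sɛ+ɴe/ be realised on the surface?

[sɛ̃ɴe]

The data show regressive nasality assimilation (vowel nasalisation): /ɔ/ → [ɔ̃] before /ŋ/; /i/ → [ĩ] before /ɲ/ — a vowel is nasalised by an immediately following nasal consonant.
/ɛ/ sits next to the nasal /ɴ/ and is therefore nasalised to [ɛ̃].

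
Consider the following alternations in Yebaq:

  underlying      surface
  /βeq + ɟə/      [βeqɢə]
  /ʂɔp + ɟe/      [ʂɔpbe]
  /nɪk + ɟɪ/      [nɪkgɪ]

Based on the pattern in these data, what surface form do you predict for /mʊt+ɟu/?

The data show progressive place assimilation: /ɟ/ → [ɢ] after /q/; /ɟ/ → [b] after /p/; /ɟ/ → [g] after /k/. In each pair only place changes, matching the preceding consonant, while manner and voice stay constant.
The rule targets /ɟ/ (voiced palatal stop), which sits after the trigger /t/ (alveolar).
Changing only its place to alveolar gives [d] — the voiced alveolar stop.

[mʊtdu]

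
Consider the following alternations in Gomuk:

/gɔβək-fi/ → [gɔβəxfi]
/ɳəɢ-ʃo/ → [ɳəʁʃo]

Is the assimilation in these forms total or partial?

Comparing underlying and surface forms, /k/ → [x] is the alternation; the neighbouring /f/ is constant.
/k/ is a stop while /f/ is a fricative; the output [x] is a fricative, matching the trigger — so the feature that spreads is manner.
Place and voice are unchanged, so the assimilation is partial, not total.
Checking the remaining alternation: /ɢ/ → [ʁ] before /ʃ/ (stop → fricative, matching a fricative) — only manner changes, and always toward the following segment.

partial assimilation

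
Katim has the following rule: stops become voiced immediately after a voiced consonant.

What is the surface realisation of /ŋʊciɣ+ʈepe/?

[ŋʊciɣɖepe]

The rule targets /ʈ/ (voiceless retroflex stop), which sits after the trigger /ɣ/ (voiced).
Changing only its voicing to voiced gives [ɖ] — the voiced retroflex stop.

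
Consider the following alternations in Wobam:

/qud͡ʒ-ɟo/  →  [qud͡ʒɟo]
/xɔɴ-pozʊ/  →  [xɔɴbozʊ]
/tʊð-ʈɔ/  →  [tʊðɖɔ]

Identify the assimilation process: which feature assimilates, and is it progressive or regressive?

Comparing underlying and surface forms, /p/ → [b] is the alternation; the neighbouring /ɴ/ is constant.
The change voiceless → voiced matches the voicing of the preceding /ɴ/, identifying this as voicing assimilation.
Place and manner are unchanged, so the assimilation is partial, not total.
The same holds elsewhere in the data: /ʈ/ → [ɖ] after /ð/ (voiceless → voiced, matching voiced) — only voicing changes, and always toward the preceding segment.
Nothing changes in [qud͡ʒɟo]: there the adjacent consonants already agree in voicing (/ɟ/ and /d͡ʒ/ are both voiced), so this form is consistent with the same rule.
Since the segment that changes follows the conditioning segment, the assimilation is progressive.

progressive voicing assimilation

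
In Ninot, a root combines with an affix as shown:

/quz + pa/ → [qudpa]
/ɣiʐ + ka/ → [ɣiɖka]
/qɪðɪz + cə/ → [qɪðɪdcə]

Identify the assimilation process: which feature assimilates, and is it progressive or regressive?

regressive manner assimilation

Underlying /z/ is realised as [d] next to /p/; /p/ itself does not change.
/z/ is a fricative while /p/ is a stop; the output [d] is a stop, matching the trigger — so the feature that spreads is manner.
Place and voice are unchanged, so the assimilation is partial, not total.
Checking the remaining alternations: /ʐ/ → [ɖ] before /k/ (fricative → stop, matching a stop); /z/ → [d] before /c/ (fricative → stop, matching a stop) — only manner changes, and always toward the following segment.
Since the segment that changes precedes the conditioning segment, the assimilation is regressive.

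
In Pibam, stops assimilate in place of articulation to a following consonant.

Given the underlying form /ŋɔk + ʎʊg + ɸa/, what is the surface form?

[ŋɔcʎʊbɸa]

The rule targets /k/ (voiceless velar stop), which sits before the trigger /ʎ/ (palatal).
The voiceless palatal stop is [c], so /k/ → [c].
The same rule applies at the second boundary: /g/ → [b] next to /ɸ/.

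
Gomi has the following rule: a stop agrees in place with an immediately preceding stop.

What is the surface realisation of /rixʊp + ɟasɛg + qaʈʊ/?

[rixʊpbasɛgkaʈʊ]

/ɟ/ is a voiced palatal stop. The preceding trigger /p/ is bilabial, so /ɟ/ must become bilabial as well.
The voiced bilabial stop is [b], so /ɟ/ → [b].
At the second juncture, /q/ likewise becomes [k] adjacent to /g/.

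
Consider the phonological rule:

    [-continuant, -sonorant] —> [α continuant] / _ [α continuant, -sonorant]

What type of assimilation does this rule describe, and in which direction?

regressive manner assimilation

The shared variable α links the value of [continuant] on the target to that of the neighbouring obstruent. [continuant] distinguishes stops from fricatives — a manner-of-articulation feature — so this is manner assimilation.
The conditioning segment sits to the right of the focus bar, meaning the trigger follows the segment that changes — regressive assimilation.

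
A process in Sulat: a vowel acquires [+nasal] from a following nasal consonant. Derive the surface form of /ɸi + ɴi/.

[ɸĩɴi]

/i/ sits next to the nasal /ɴ/ and is therefore nasalised to [ĩ].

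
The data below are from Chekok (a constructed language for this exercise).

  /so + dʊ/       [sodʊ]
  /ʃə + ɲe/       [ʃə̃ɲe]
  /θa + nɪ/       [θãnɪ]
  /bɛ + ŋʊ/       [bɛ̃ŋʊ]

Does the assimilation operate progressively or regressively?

The vowel /ə/ surfaces as nasalised [ə̃] next to the following nasal /ɲ/ — it has acquired the [+nasal] feature of its neighbour.
The other forms show the same pattern: /a/ → [ã] before /n/; /ɛ/ → [ɛ̃] before /ŋ/ — each time a vowel is nasalised next to a following nasal.
No change occurs in [sodʊ] because the vowel at the boundary is adjacent to an oral consonant, not a nasal (/o/ next to /d/).
Because the conditioning nasal is to the right of the vowel that changes, the process is regressive (anticipatory).

regressive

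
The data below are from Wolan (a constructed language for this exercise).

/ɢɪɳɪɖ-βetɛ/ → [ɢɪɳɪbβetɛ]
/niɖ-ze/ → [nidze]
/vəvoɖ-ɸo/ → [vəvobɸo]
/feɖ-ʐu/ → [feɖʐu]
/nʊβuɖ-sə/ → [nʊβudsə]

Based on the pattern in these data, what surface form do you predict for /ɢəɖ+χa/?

The data show regressive place assimilation: /ɖ/ → [b] before /β/; /ɖ/ → [d] before /z/; /ɖ/ → [b] before /ɸ/; /ɖ/ → [d] before /s/. In each pair only place changes, matching the following consonant, while manner and voice stay constant.
Nothing changes in [feɖʐu]: there the adjacent consonants already agree in place (/ɖ/ and /ʐ/ are both retroflex), so this form is consistent with the same rule.
/ɖ/ is a voiced retroflex stop. The following trigger /χ/ is uvular, so /ɖ/ must become uvular as well.
Changing only its place to uvular gives [ɢ] — the voiced uvular stop.

[ɢəɢχa]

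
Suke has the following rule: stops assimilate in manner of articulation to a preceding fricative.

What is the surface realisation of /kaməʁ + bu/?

[kaməʁβu]

The rule targets /b/ (voiced bilabial stop), which sits after the trigger /ʁ/ (fricative).
The voiced bilabial fricative is [β], so /b/ → [β].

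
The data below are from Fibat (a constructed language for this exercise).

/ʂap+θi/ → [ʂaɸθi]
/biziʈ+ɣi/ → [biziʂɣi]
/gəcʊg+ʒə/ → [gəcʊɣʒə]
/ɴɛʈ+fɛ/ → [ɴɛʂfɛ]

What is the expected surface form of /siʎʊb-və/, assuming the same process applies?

The data show regressive manner assimilation: /p/ → [ɸ] before /θ/; /ʈ/ → [ʂ] before /ɣ/; /g/ → [ɣ] before /ʒ/; /ʈ/ → [ʂ] before /f/. In each pair only manner changes, matching the following consonant, while place and voice stay constant.
/b/ is a voiced bilabial stop. The following trigger /v/ is a fricative, so /b/ must become a fricative as well.
Changing only its manner to fricative gives [β] — the voiced bilabial fricative.

[siʎʊβvə]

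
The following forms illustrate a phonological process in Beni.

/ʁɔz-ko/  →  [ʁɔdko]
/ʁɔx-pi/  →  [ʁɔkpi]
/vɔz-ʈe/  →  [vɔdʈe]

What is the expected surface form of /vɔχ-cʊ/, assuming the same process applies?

[vɔqcʊ]

The data show regressive manner assimilation: /z/ → [d] before /k/; /x/ → [k] before /p/; /z/ → [d] before /ʈ/. In each pair only manner changes, matching the following consonant, while place and voice stay constant.
/χ/ is a voiceless uvular fricative. The following trigger /c/ is a stop, so /χ/ must become a stop as well.
Changing only its manner to stop gives [q] — the voiceless uvular stop.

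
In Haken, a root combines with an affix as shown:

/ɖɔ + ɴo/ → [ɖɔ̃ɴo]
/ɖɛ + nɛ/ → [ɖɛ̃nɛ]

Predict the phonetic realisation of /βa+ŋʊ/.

The data show regressive nasality assimilation (vowel nasalisation): /ɔ/ → [ɔ̃] before /ɴ/; /ɛ/ → [ɛ̃] before /n/ — a vowel is nasalised by an immediately following nasal consonant.
/a/ sits next to the nasal /ŋ/ and is therefore nasalised to [ã].

[βãŋʊ]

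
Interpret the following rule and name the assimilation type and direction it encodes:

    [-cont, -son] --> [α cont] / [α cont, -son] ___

The rule copies [cont] (continuancy) from the environment onto the target stops; since [±cont] encodes the stop/fricative manner contrast, the assimilating dimension is manner.
The conditioning segment sits to the left of the focus bar, meaning the trigger precedes the segment that changes — progressive assimilation.

progressive manner assimilation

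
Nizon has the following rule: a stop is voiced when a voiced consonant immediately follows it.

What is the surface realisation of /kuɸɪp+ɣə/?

[kuɸɪbɣə]

/p/ is a voiceless bilabial stop. The following trigger /ɣ/ is voiced, so /p/ must become voiced as well.
Changing only its voicing to voiced gives [b] — the voiced bilabial stop.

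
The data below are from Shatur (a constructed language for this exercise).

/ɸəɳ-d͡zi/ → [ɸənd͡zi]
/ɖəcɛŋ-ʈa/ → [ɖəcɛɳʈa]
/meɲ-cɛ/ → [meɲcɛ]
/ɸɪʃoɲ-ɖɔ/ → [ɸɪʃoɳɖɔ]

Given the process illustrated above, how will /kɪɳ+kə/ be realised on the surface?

The data show regressive place assimilation: /ɳ/ → [n] before /d͡z/; /ŋ/ → [ɳ] before /ʈ/; /ɲ/ → [ɳ] before /ɖ/. In each pair only place changes, matching the following consonant, while manner and voice stay constant.
No alternation appears in [meɲcɛ]: there the adjacent consonants already agree in place (/ɲ/ and /c/ are both palatal), so this form is consistent with the same rule.
/ɳ/ is a voiced retroflex nasal. The following trigger /k/ is velar, so /ɳ/ must become velar as well.
A voiced velar nasal is [ŋ], so the surface segment is [ŋ].

[kɪŋkə]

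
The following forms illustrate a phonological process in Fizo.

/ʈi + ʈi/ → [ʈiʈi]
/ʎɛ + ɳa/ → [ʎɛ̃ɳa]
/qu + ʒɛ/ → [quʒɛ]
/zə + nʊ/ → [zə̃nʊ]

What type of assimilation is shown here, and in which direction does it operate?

The vowel /ɛ/ surfaces as nasalised [ɛ̃] next to the following nasal /ɳ/ — it has acquired the [+nasal] feature of its neighbour.
The other form shows the same pattern: /ə/ → [ə̃] before /n/ — each time a vowel is nasalised next to a following nasal.
No change occurs in [ʈiʈi], [quʒɛ] because the vowel at the boundary is adjacent to an oral consonant, not a nasal (/i/ next to /ʈ/; /u/ next to /ʒ/).
Because the conditioning nasal is to the right of the vowel that changes, the process is regressive (anticipatory).

regressive nasality assimilation (vowel nasalisation)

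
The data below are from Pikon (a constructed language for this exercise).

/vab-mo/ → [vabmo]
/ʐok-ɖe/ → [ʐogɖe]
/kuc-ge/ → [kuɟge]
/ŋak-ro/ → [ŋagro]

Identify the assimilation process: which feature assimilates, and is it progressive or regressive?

regressive voicing assimilation

Underlying /k/ is realised as [g] next to /ɖ/; /ɖ/ itself does not change.
The change voiceless → voiced matches the voicing of the following /ɖ/, identifying this as voicing assimilation.
Place and manner are unchanged, so the assimilation is partial, not total.
Checking the remaining alternations: /c/ → [ɟ] before /g/ (voiceless → voiced, matching voiced); /k/ → [g] before /r/ (voiceless → voiced, matching voiced) — only voicing changes, and always toward the following segment.
No alternation appears in [vabmo]: there the adjacent consonants already agree in voicing (/b/ and /m/ are both voiced), so this form is consistent with the same rule.
The trigger is the following segment, so the direction is regressive (anticipatory).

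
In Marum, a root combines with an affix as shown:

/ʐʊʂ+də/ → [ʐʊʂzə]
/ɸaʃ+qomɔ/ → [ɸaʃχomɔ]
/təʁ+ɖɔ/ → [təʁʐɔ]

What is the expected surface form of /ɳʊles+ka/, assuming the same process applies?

The data show progressive manner assimilation: /d/ → [z] after /ʂ/; /q/ → [χ] after /ʃ/; /ɖ/ → [ʐ] after /ʁ/. In each pair only manner changes, matching the preceding consonant, while place and voice stay constant.
/k/ is a voiceless velar stop. The preceding trigger /s/ is a fricative, so /k/ must become a fricative as well.
The voiceless velar fricative is [x], so /k/ → [x].

[ɳʊlesxa]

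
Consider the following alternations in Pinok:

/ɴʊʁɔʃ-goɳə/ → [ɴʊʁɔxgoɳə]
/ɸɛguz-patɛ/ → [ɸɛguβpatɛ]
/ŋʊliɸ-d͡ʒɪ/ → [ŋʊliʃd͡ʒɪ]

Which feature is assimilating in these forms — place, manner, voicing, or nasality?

Underlying /ʃ/ is realised as [x] next to /g/; /g/ itself does not change.
The change postalveolar → velar matches the place of the following /g/, identifying this as place assimilation.
The other alternating forms pattern the same way: /z/ → [β] before /p/ (alveolar → bilabial, matching bilabial); /ɸ/ → [ʃ] before /d͡ʒ/ (bilabial → postalveolar, matching postalveolar) — only place changes, and always toward the following segment.

place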